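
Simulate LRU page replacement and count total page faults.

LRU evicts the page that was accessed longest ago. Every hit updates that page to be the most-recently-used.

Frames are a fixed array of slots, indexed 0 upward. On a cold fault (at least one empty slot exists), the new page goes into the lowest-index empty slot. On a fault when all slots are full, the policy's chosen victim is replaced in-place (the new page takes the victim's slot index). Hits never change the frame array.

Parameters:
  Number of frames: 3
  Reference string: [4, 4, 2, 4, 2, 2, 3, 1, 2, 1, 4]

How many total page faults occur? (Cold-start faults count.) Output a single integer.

Step 0: ref 4 → FAULT, frames=[4,-,-]
Step 1: ref 4 → HIT, frames=[4,-,-]
Step 2: ref 2 → FAULT, frames=[4,2,-]
Step 3: ref 4 → HIT, frames=[4,2,-]
Step 4: ref 2 → HIT, frames=[4,2,-]
Step 5: ref 2 → HIT, frames=[4,2,-]
Step 6: ref 3 → FAULT, frames=[4,2,3]
Step 7: ref 1 → FAULT (evict 4), frames=[1,2,3]
Step 8: ref 2 → HIT, frames=[1,2,3]
Step 9: ref 1 → HIT, frames=[1,2,3]
Step 10: ref 4 → FAULT (evict 3), frames=[1,2,4]
Total faults: 5

Answer: 5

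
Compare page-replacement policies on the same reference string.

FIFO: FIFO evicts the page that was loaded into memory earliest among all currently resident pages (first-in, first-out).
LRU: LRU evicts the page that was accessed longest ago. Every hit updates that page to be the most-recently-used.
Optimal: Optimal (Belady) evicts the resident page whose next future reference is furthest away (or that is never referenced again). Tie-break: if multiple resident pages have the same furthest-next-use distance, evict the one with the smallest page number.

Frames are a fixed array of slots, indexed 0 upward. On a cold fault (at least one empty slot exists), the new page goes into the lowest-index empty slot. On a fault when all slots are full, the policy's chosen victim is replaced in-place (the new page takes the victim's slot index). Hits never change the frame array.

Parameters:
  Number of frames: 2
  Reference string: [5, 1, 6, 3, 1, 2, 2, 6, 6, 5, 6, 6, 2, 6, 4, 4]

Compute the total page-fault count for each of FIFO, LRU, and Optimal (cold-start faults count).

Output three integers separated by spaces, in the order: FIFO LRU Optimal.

--- FIFO ---
  step 0: ref 5 -> FAULT, frames=[5,-] (faults so far: 1)
  step 1: ref 1 -> FAULT, frames=[5,1] (faults so far: 2)
  step 2: ref 6 -> FAULT, evict 5, frames=[6,1] (faults so far: 3)
  step 3: ref 3 -> FAULT, evict 1, frames=[6,3] (faults so far: 4)
  step 4: ref 1 -> FAULT, evict 6, frames=[1,3] (faults so far: 5)
  step 5: ref 2 -> FAULT, evict 3, frames=[1,2] (faults so far: 6)
  step 6: ref 2 -> HIT, frames=[1,2] (faults so far: 6)
  step 7: ref 6 -> FAULT, evict 1, frames=[6,2] (faults so far: 7)
  step 8: ref 6 -> HIT, frames=[6,2] (faults so far: 7)
  step 9: ref 5 -> FAULT, evict 2, frames=[6,5] (faults so far: 8)
  step 10: ref 6 -> HIT, frames=[6,5] (faults so far: 8)
  step 11: ref 6 -> HIT, frames=[6,5] (faults so far: 8)
  step 12: ref 2 -> FAULT, evict 6, frames=[2,5] (faults so far: 9)
  step 13: ref 6 -> FAULT, evict 5, frames=[2,6] (faults so far: 10)
  step 14: ref 4 -> FAULT, evict 2, frames=[4,6] (faults so far: 11)
  step 15: ref 4 -> HIT, frames=[4,6] (faults so far: 11)
  FIFO total faults: 11
--- LRU ---
  step 0: ref 5 -> FAULT, frames=[5,-] (faults so far: 1)
  step 1: ref 1 -> FAULT, frames=[5,1] (faults so far: 2)
  step 2: ref 6 -> FAULT, evict 5, frames=[6,1] (faults so far: 3)
  step 3: ref 3 -> FAULT, evict 1, frames=[6,3] (faults so far: 4)
  step 4: ref 1 -> FAULT, evict 6, frames=[1,3] (faults so far: 5)
  step 5: ref 2 -> FAULT, evict 3, frames=[1,2] (faults so far: 6)
  step 6: ref 2 -> HIT, frames=[1,2] (faults so far: 6)
  step 7: ref 6 -> FAULT, evict 1, frames=[6,2] (faults so far: 7)
  step 8: ref 6 -> HIT, frames=[6,2] (faults so far: 7)
  step 9: ref 5 -> FAULT, evict 2, frames=[6,5] (faults so far: 8)
  step 10: ref 6 -> HIT, frames=[6,5] (faults so far: 8)
  step 11: ref 6 -> HIT, frames=[6,5] (faults so far: 8)
  step 12: ref 2 -> FAULT, evict 5, frames=[6,2] (faults so far: 9)
  step 13: ref 6 -> HIT, frames=[6,2] (faults so far: 9)
  step 14: ref 4 -> FAULT, evict 2, frames=[6,4] (faults so far: 10)
  step 15: ref 4 -> HIT, frames=[6,4] (faults so far: 10)
  LRU total faults: 10
--- Optimal ---
  step 0: ref 5 -> FAULT, frames=[5,-] (faults so far: 1)
  step 1: ref 1 -> FAULT, frames=[5,1] (faults so far: 2)
  step 2: ref 6 -> FAULT, evict 5, frames=[6,1] (faults so far: 3)
  step 3: ref 3 -> FAULT, evict 6, frames=[3,1] (faults so far: 4)
  step 4: ref 1 -> HIT, frames=[3,1] (faults so far: 4)
  step 5: ref 2 -> FAULT, evict 1, frames=[3,2] (faults so far: 5)
  step 6: ref 2 -> HIT, frames=[3,2] (faults so far: 5)
  step 7: ref 6 -> FAULT, evict 3, frames=[6,2] (faults so far: 6)
  step 8: ref 6 -> HIT, frames=[6,2] (faults so far: 6)
  step 9: ref 5 -> FAULT, evict 2, frames=[6,5] (faults so far: 7)
  step 10: ref 6 -> HIT, frames=[6,5] (faults so far: 7)
  step 11: ref 6 -> HIT, frames=[6,5] (faults so far: 7)
  step 12: ref 2 -> FAULT, evict 5, frames=[6,2] (faults so far: 8)
  step 13: ref 6 -> HIT, frames=[6,2] (faults so far: 8)
  step 14: ref 4 -> FAULT, evict 2, frames=[6,4] (faults so far: 9)
  step 15: ref 4 -> HIT, frames=[6,4] (faults so far: 9)
  Optimal total faults: 9

Answer: 11 10 9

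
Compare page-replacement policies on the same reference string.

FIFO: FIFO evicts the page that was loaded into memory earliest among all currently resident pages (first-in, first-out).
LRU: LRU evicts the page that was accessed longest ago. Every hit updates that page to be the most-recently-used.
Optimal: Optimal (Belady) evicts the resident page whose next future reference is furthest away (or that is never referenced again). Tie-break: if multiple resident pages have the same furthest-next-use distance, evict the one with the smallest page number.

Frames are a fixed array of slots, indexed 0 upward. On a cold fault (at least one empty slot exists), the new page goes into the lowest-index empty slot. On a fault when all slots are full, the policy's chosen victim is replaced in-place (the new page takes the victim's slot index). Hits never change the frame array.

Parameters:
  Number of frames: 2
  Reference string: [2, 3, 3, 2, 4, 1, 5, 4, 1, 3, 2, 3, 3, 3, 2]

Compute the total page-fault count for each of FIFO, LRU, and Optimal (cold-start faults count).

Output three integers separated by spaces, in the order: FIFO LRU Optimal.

--- FIFO ---
  step 0: ref 2 -> FAULT, frames=[2,-] (faults so far: 1)
  step 1: ref 3 -> FAULT, frames=[2,3] (faults so far: 2)
  step 2: ref 3 -> HIT, frames=[2,3] (faults so far: 2)
  step 3: ref 2 -> HIT, frames=[2,3] (faults so far: 2)
  step 4: ref 4 -> FAULT, evict 2, frames=[4,3] (faults so far: 3)
  step 5: ref 1 -> FAULT, evict 3, frames=[4,1] (faults so far: 4)
  step 6: ref 5 -> FAULT, evict 4, frames=[5,1] (faults so far: 5)
  step 7: ref 4 -> FAULT, evict 1, frames=[5,4] (faults so far: 6)
  step 8: ref 1 -> FAULT, evict 5, frames=[1,4] (faults so far: 7)
  step 9: ref 3 -> FAULT, evict 4, frames=[1,3] (faults so far: 8)
  step 10: ref 2 -> FAULT, evict 1, frames=[2,3] (faults so far: 9)
  step 11: ref 3 -> HIT, frames=[2,3] (faults so far: 9)
  step 12: ref 3 -> HIT, frames=[2,3] (faults so far: 9)
  step 13: ref 3 -> HIT, frames=[2,3] (faults so far: 9)
  step 14: ref 2 -> HIT, frames=[2,3] (faults so far: 9)
  FIFO total faults: 9
--- LRU ---
  step 0: ref 2 -> FAULT, frames=[2,-] (faults so far: 1)
  step 1: ref 3 -> FAULT, frames=[2,3] (faults so far: 2)
  step 2: ref 3 -> HIT, frames=[2,3] (faults so far: 2)
  step 3: ref 2 -> HIT, frames=[2,3] (faults so far: 2)
  step 4: ref 4 -> FAULT, evict 3, frames=[2,4] (faults so far: 3)
  step 5: ref 1 -> FAULT, evict 2, frames=[1,4] (faults so far: 4)
  step 6: ref 5 -> FAULT, evict 4, frames=[1,5] (faults so far: 5)
  step 7: ref 4 -> FAULT, evict 1, frames=[4,5] (faults so far: 6)
  step 8: ref 1 -> FAULT, evict 5, frames=[4,1] (faults so far: 7)
  step 9: ref 3 -> FAULT, evict 4, frames=[3,1] (faults so far: 8)
  step 10: ref 2 -> FAULT, evict 1, frames=[3,2] (faults so far: 9)
  step 11: ref 3 -> HIT, frames=[3,2] (faults so far: 9)
  step 12: ref 3 -> HIT, frames=[3,2] (faults so far: 9)
  step 13: ref 3 -> HIT, frames=[3,2] (faults so far: 9)
  step 14: ref 2 -> HIT, frames=[3,2] (faults so far: 9)
  LRU total faults: 9
--- Optimal ---
  step 0: ref 2 -> FAULT, frames=[2,-] (faults so far: 1)
  step 1: ref 3 -> FAULT, frames=[2,3] (faults so far: 2)
  step 2: ref 3 -> HIT, frames=[2,3] (faults so far: 2)
  step 3: ref 2 -> HIT, frames=[2,3] (faults so far: 2)
  step 4: ref 4 -> FAULT, evict 2, frames=[4,3] (faults so far: 3)
  step 5: ref 1 -> FAULT, evict 3, frames=[4,1] (faults so far: 4)
  step 6: ref 5 -> FAULT, evict 1, frames=[4,5] (faults so far: 5)
  step 7: ref 4 -> HIT, frames=[4,5] (faults so far: 5)
  step 8: ref 1 -> FAULT, evict 4, frames=[1,5] (faults so far: 6)
  step 9: ref 3 -> FAULT, evict 1, frames=[3,5] (faults so far: 7)
  step 10: ref 2 -> FAULT, evict 5, frames=[3,2] (faults so far: 8)
  step 11: ref 3 -> HIT, frames=[3,2] (faults so far: 8)
  step 12: ref 3 -> HIT, frames=[3,2] (faults so far: 8)
  step 13: ref 3 -> HIT, frames=[3,2] (faults so far: 8)
  step 14: ref 2 -> HIT, frames=[3,2] (faults so far: 8)
  Optimal total faults: 8

Answer: 9 9 8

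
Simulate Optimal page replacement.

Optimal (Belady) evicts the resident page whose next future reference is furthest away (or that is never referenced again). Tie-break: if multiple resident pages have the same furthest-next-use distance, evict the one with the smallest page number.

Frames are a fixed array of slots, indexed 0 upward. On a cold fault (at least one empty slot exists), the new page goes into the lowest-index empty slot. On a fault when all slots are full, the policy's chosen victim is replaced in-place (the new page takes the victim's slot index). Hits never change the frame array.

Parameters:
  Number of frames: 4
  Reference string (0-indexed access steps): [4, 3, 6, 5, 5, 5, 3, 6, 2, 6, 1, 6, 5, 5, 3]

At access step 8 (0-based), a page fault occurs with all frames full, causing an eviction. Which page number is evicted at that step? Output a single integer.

Step 0: ref 4 -> FAULT, frames=[4,-,-,-]
Step 1: ref 3 -> FAULT, frames=[4,3,-,-]
Step 2: ref 6 -> FAULT, frames=[4,3,6,-]
Step 3: ref 5 -> FAULT, frames=[4,3,6,5]
Step 4: ref 5 -> HIT, frames=[4,3,6,5]
Step 5: ref 5 -> HIT, frames=[4,3,6,5]
Step 6: ref 3 -> HIT, frames=[4,3,6,5]
Step 7: ref 6 -> HIT, frames=[4,3,6,5]
Step 8: ref 2 -> FAULT, evict 4, frames=[2,3,6,5]
At step 8: evicted page 4

Answer: 4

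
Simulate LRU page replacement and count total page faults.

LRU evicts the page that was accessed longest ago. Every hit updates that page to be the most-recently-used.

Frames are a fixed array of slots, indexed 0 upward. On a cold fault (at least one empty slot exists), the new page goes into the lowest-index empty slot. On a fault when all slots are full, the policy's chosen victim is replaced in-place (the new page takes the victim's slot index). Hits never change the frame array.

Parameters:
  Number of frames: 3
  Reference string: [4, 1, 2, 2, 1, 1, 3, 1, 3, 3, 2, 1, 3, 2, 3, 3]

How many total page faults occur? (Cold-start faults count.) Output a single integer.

Step 0: ref 4 → FAULT, frames=[4,-,-]
Step 1: ref 1 → FAULT, frames=[4,1,-]
Step 2: ref 2 → FAULT, frames=[4,1,2]
Step 3: ref 2 → HIT, frames=[4,1,2]
Step 4: ref 1 → HIT, frames=[4,1,2]
Step 5: ref 1 → HIT, frames=[4,1,2]
Step 6: ref 3 → FAULT (evict 4), frames=[3,1,2]
Step 7: ref 1 → HIT, frames=[3,1,2]
Step 8: ref 3 → HIT, frames=[3,1,2]
Step 9: ref 3 → HIT, frames=[3,1,2]
Step 10: ref 2 → HIT, frames=[3,1,2]
Step 11: ref 1 → HIT, frames=[3,1,2]
Step 12: ref 3 → HIT, frames=[3,1,2]
Step 13: ref 2 → HIT, frames=[3,1,2]
Step 14: ref 3 → HIT, frames=[3,1,2]
Step 15: ref 3 → HIT, frames=[3,1,2]
Total faults: 4

Answer: 4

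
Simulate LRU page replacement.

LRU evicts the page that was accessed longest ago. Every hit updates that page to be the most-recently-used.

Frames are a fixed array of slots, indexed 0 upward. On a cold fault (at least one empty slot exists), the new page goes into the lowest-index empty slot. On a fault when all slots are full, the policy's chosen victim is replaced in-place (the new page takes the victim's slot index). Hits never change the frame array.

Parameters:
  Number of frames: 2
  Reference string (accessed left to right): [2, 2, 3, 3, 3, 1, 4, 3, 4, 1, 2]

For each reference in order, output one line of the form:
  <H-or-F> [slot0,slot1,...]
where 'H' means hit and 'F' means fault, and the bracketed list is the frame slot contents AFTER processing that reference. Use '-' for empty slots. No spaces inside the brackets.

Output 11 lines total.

F [2,-]
H [2,-]
F [2,3]
H [2,3]
H [2,3]
F [1,3]
F [1,4]
F [3,4]
H [3,4]
F [1,4]
F [1,2]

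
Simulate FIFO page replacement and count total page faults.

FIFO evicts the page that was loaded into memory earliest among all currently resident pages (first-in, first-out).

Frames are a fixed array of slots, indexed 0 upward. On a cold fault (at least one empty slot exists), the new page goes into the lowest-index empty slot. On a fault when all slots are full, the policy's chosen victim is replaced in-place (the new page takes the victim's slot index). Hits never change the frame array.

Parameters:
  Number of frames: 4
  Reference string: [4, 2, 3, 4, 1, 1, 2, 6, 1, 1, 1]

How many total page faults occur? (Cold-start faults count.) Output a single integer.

Answer: 5

Derivation:
Step 0: ref 4 → FAULT, frames=[4,-,-,-]
Step 1: ref 2 → FAULT, frames=[4,2,-,-]
Step 2: ref 3 → FAULT, frames=[4,2,3,-]
Step 3: ref 4 → HIT, frames=[4,2,3,-]
Step 4: ref 1 → FAULT, frames=[4,2,3,1]
Step 5: ref 1 → HIT, frames=[4,2,3,1]
Step 6: ref 2 → HIT, frames=[4,2,3,1]
Step 7: ref 6 → FAULT (evict 4), frames=[6,2,3,1]
Step 8: ref 1 → HIT, frames=[6,2,3,1]
Step 9: ref 1 → HIT, frames=[6,2,3,1]
Step 10: ref 1 → HIT, frames=[6,2,3,1]
Total faults: 5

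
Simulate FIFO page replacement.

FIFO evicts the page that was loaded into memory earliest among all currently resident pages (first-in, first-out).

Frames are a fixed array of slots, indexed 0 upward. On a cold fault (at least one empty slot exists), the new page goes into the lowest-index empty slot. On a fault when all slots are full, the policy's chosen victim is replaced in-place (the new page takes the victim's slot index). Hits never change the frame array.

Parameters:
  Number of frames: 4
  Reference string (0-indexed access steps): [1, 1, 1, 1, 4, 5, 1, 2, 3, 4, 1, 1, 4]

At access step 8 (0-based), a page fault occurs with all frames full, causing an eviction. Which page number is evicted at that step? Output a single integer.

Step 0: ref 1 -> FAULT, frames=[1,-,-,-]
Step 1: ref 1 -> HIT, frames=[1,-,-,-]
Step 2: ref 1 -> HIT, frames=[1,-,-,-]
Step 3: ref 1 -> HIT, frames=[1,-,-,-]
Step 4: ref 4 -> FAULT, frames=[1,4,-,-]
Step 5: ref 5 -> FAULT, frames=[1,4,5,-]
Step 6: ref 1 -> HIT, frames=[1,4,5,-]
Step 7: ref 2 -> FAULT, frames=[1,4,5,2]
Step 8: ref 3 -> FAULT, evict 1, frames=[3,4,5,2]
At step 8: evicted page 1

Answer: 1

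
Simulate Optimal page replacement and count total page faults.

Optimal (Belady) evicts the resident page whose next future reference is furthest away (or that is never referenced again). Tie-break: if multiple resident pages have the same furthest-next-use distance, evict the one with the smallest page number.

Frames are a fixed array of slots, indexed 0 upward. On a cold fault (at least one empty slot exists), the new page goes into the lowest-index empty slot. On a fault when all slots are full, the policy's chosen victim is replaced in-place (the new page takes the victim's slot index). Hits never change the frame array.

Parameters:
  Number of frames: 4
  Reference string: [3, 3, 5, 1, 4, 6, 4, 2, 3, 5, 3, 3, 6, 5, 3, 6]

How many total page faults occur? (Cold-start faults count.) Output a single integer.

Answer: 6

Derivation:
Step 0: ref 3 → FAULT, frames=[3,-,-,-]
Step 1: ref 3 → HIT, frames=[3,-,-,-]
Step 2: ref 5 → FAULT, frames=[3,5,-,-]
Step 3: ref 1 → FAULT, frames=[3,5,1,-]
Step 4: ref 4 → FAULT, frames=[3,5,1,4]
Step 5: ref 6 → FAULT (evict 1), frames=[3,5,6,4]
Step 6: ref 4 → HIT, frames=[3,5,6,4]
Step 7: ref 2 → FAULT (evict 4), frames=[3,5,6,2]
Step 8: ref 3 → HIT, frames=[3,5,6,2]
Step 9: ref 5 → HIT, frames=[3,5,6,2]
Step 10: ref 3 → HIT, frames=[3,5,6,2]
Step 11: ref 3 → HIT, frames=[3,5,6,2]
Step 12: ref 6 → HIT, frames=[3,5,6,2]
Step 13: ref 5 → HIT, frames=[3,5,6,2]
Step 14: ref 3 → HIT, frames=[3,5,6,2]
Step 15: ref 6 → HIT, frames=[3,5,6,2]
Total faults: 6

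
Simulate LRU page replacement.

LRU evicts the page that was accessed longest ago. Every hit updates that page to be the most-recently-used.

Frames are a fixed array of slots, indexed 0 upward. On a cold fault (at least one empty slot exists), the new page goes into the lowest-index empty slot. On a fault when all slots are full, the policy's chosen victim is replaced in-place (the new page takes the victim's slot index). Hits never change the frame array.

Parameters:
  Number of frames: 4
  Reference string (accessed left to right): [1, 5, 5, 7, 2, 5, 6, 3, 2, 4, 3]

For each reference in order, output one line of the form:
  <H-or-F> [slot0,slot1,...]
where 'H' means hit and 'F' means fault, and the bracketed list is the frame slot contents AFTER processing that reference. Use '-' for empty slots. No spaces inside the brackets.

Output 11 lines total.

F [1,-,-,-]
F [1,5,-,-]
H [1,5,-,-]
F [1,5,7,-]
F [1,5,7,2]
H [1,5,7,2]
F [6,5,7,2]
F [6,5,3,2]
H [6,5,3,2]
F [6,4,3,2]
H [6,4,3,2]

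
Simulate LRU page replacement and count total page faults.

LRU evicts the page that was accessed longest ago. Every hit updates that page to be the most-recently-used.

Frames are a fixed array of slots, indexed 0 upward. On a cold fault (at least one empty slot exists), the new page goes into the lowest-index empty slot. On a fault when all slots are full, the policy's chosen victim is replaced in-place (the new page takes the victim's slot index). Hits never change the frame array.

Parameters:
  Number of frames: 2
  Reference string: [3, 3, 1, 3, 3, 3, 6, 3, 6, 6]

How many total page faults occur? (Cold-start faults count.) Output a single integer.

Step 0: ref 3 → FAULT, frames=[3,-]
Step 1: ref 3 → HIT, frames=[3,-]
Step 2: ref 1 → FAULT, frames=[3,1]
Step 3: ref 3 → HIT, frames=[3,1]
Step 4: ref 3 → HIT, frames=[3,1]
Step 5: ref 3 → HIT, frames=[3,1]
Step 6: ref 6 → FAULT (evict 1), frames=[3,6]
Step 7: ref 3 → HIT, frames=[3,6]
Step 8: ref 6 → HIT, frames=[3,6]
Step 9: ref 6 → HIT, frames=[3,6]
Total faults: 3

Answer: 3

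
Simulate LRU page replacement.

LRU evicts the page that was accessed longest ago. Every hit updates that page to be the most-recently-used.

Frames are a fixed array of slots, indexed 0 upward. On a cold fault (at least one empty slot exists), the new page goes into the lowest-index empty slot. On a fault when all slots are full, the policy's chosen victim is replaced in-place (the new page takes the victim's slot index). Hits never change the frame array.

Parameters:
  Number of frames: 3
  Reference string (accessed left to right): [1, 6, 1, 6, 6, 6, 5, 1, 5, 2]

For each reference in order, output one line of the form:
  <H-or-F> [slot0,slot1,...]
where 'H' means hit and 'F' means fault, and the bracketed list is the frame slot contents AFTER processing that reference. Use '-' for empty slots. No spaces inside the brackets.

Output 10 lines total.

F [1,-,-]
F [1,6,-]
H [1,6,-]
H [1,6,-]
H [1,6,-]
H [1,6,-]
F [1,6,5]
H [1,6,5]
H [1,6,5]
F [1,2,5]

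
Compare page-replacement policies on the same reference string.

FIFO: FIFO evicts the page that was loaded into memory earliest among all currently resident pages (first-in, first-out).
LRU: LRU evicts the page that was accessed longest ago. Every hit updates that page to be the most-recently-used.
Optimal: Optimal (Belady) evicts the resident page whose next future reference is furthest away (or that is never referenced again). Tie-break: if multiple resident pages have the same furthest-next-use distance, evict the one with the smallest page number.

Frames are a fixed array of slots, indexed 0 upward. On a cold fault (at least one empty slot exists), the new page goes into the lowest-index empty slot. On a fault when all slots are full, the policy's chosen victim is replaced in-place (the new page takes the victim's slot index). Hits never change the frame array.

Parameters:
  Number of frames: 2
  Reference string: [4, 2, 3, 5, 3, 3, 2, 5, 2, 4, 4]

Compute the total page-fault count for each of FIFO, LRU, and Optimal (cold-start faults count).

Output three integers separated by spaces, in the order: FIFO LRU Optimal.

--- FIFO ---
  step 0: ref 4 -> FAULT, frames=[4,-] (faults so far: 1)
  step 1: ref 2 -> FAULT, frames=[4,2] (faults so far: 2)
  step 2: ref 3 -> FAULT, evict 4, frames=[3,2] (faults so far: 3)
  step 3: ref 5 -> FAULT, evict 2, frames=[3,5] (faults so far: 4)
  step 4: ref 3 -> HIT, frames=[3,5] (faults so far: 4)
  step 5: ref 3 -> HIT, frames=[3,5] (faults so far: 4)
  step 6: ref 2 -> FAULT, evict 3, frames=[2,5] (faults so far: 5)
  step 7: ref 5 -> HIT, frames=[2,5] (faults so far: 5)
  step 8: ref 2 -> HIT, frames=[2,5] (faults so far: 5)
  step 9: ref 4 -> FAULT, evict 5, frames=[2,4] (faults so far: 6)
  step 10: ref 4 -> HIT, frames=[2,4] (faults so far: 6)
  FIFO total faults: 6
--- LRU ---
  step 0: ref 4 -> FAULT, frames=[4,-] (faults so far: 1)
  step 1: ref 2 -> FAULT, frames=[4,2] (faults so far: 2)
  step 2: ref 3 -> FAULT, evict 4, frames=[3,2] (faults so far: 3)
  step 3: ref 5 -> FAULT, evict 2, frames=[3,5] (faults so far: 4)
  step 4: ref 3 -> HIT, frames=[3,5] (faults so far: 4)
  step 5: ref 3 -> HIT, frames=[3,5] (faults so far: 4)
  step 6: ref 2 -> FAULT, evict 5, frames=[3,2] (faults so far: 5)
  step 7: ref 5 -> FAULT, evict 3, frames=[5,2] (faults so far: 6)
  step 8: ref 2 -> HIT, frames=[5,2] (faults so far: 6)
  step 9: ref 4 -> FAULT, evict 5, frames=[4,2] (faults so far: 7)
  step 10: ref 4 -> HIT, frames=[4,2] (faults so far: 7)
  LRU total faults: 7
--- Optimal ---
  step 0: ref 4 -> FAULT, frames=[4,-] (faults so far: 1)
  step 1: ref 2 -> FAULT, frames=[4,2] (faults so far: 2)
  step 2: ref 3 -> FAULT, evict 4, frames=[3,2] (faults so far: 3)
  step 3: ref 5 -> FAULT, evict 2, frames=[3,5] (faults so far: 4)
  step 4: ref 3 -> HIT, frames=[3,5] (faults so far: 4)
  step 5: ref 3 -> HIT, frames=[3,5] (faults so far: 4)
  step 6: ref 2 -> FAULT, evict 3, frames=[2,5] (faults so far: 5)
  step 7: ref 5 -> HIT, frames=[2,5] (faults so far: 5)
  step 8: ref 2 -> HIT, frames=[2,5] (faults so far: 5)
  step 9: ref 4 -> FAULT, evict 2, frames=[4,5] (faults so far: 6)
  step 10: ref 4 -> HIT, frames=[4,5] (faults so far: 6)
  Optimal total faults: 6

Answer: 6 7 6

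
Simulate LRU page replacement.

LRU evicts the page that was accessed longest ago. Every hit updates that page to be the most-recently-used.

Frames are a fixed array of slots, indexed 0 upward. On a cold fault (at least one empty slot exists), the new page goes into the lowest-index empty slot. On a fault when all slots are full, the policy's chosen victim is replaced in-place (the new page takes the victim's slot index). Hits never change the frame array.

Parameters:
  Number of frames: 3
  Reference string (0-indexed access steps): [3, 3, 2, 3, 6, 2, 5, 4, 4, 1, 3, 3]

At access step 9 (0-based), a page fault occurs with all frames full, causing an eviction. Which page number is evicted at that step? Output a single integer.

Answer: 2

Derivation:
Step 0: ref 3 -> FAULT, frames=[3,-,-]
Step 1: ref 3 -> HIT, frames=[3,-,-]
Step 2: ref 2 -> FAULT, frames=[3,2,-]
Step 3: ref 3 -> HIT, frames=[3,2,-]
Step 4: ref 6 -> FAULT, frames=[3,2,6]
Step 5: ref 2 -> HIT, frames=[3,2,6]
Step 6: ref 5 -> FAULT, evict 3, frames=[5,2,6]
Step 7: ref 4 -> FAULT, evict 6, frames=[5,2,4]
Step 8: ref 4 -> HIT, frames=[5,2,4]
Step 9: ref 1 -> FAULT, evict 2, frames=[5,1,4]
At step 9: evicted page 2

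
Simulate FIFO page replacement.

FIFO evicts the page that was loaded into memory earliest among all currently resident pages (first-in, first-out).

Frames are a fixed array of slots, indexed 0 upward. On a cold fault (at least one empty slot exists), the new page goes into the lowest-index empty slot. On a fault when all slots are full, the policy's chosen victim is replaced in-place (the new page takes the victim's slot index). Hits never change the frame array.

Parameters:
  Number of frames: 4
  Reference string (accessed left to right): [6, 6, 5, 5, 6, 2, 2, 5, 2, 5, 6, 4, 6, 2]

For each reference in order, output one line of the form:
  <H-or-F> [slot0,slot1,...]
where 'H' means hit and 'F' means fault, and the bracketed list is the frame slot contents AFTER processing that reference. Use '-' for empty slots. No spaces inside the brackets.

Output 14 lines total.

F [6,-,-,-]
H [6,-,-,-]
F [6,5,-,-]
H [6,5,-,-]
H [6,5,-,-]
F [6,5,2,-]
H [6,5,2,-]
H [6,5,2,-]
H [6,5,2,-]
H [6,5,2,-]
H [6,5,2,-]
F [6,5,2,4]
H [6,5,2,4]
H [6,5,2,4]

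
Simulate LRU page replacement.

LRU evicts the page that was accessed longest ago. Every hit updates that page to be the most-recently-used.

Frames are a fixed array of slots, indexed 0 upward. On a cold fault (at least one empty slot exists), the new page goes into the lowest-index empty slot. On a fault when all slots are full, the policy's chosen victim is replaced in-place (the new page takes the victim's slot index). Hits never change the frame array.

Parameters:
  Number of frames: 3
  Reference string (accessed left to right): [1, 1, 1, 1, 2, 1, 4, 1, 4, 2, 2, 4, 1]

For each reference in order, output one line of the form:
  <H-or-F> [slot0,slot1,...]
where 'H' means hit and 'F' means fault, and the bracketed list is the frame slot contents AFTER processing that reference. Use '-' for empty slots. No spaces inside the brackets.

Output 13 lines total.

F [1,-,-]
H [1,-,-]
H [1,-,-]
H [1,-,-]
F [1,2,-]
H [1,2,-]
F [1,2,4]
H [1,2,4]
H [1,2,4]
H [1,2,4]
H [1,2,4]
H [1,2,4]
H [1,2,4]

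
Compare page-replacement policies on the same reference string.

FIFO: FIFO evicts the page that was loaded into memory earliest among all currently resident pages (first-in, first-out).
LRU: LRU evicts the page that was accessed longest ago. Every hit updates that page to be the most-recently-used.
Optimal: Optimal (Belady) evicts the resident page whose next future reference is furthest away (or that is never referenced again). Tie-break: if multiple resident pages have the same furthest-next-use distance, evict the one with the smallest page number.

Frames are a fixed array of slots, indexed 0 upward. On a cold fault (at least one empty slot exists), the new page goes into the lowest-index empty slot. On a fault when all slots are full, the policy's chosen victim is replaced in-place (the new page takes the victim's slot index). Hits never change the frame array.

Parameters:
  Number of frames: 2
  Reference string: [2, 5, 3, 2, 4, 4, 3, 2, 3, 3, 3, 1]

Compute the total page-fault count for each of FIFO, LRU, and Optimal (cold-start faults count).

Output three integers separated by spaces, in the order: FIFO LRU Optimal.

--- FIFO ---
  step 0: ref 2 -> FAULT, frames=[2,-] (faults so far: 1)
  step 1: ref 5 -> FAULT, frames=[2,5] (faults so far: 2)
  step 2: ref 3 -> FAULT, evict 2, frames=[3,5] (faults so far: 3)
  step 3: ref 2 -> FAULT, evict 5, frames=[3,2] (faults so far: 4)
  step 4: ref 4 -> FAULT, evict 3, frames=[4,2] (faults so far: 5)
  step 5: ref 4 -> HIT, frames=[4,2] (faults so far: 5)
  step 6: ref 3 -> FAULT, evict 2, frames=[4,3] (faults so far: 6)
  step 7: ref 2 -> FAULT, evict 4, frames=[2,3] (faults so far: 7)
  step 8: ref 3 -> HIT, frames=[2,3] (faults so far: 7)
  step 9: ref 3 -> HIT, frames=[2,3] (faults so far: 7)
  step 10: ref 3 -> HIT, frames=[2,3] (faults so far: 7)
  step 11: ref 1 -> FAULT, evict 3, frames=[2,1] (faults so far: 8)
  FIFO total faults: 8
--- LRU ---
  step 0: ref 2 -> FAULT, frames=[2,-] (faults so far: 1)
  step 1: ref 5 -> FAULT, frames=[2,5] (faults so far: 2)
  step 2: ref 3 -> FAULT, evict 2, frames=[3,5] (faults so far: 3)
  step 3: ref 2 -> FAULT, evict 5, frames=[3,2] (faults so far: 4)
  step 4: ref 4 -> FAULT, evict 3, frames=[4,2] (faults so far: 5)
  step 5: ref 4 -> HIT, frames=[4,2] (faults so far: 5)
  step 6: ref 3 -> FAULT, evict 2, frames=[4,3] (faults so far: 6)
  step 7: ref 2 -> FAULT, evict 4, frames=[2,3] (faults so far: 7)
  step 8: ref 3 -> HIT, frames=[2,3] (faults so far: 7)
  step 9: ref 3 -> HIT, frames=[2,3] (faults so far: 7)
  step 10: ref 3 -> HIT, frames=[2,3] (faults so far: 7)
  step 11: ref 1 -> FAULT, evict 2, frames=[1,3] (faults so far: 8)
  LRU total faults: 8
--- Optimal ---
  step 0: ref 2 -> FAULT, frames=[2,-] (faults so far: 1)
  step 1: ref 5 -> FAULT, frames=[2,5] (faults so far: 2)
  step 2: ref 3 -> FAULT, evict 5, frames=[2,3] (faults so far: 3)
  step 3: ref 2 -> HIT, frames=[2,3] (faults so far: 3)
  step 4: ref 4 -> FAULT, evict 2, frames=[4,3] (faults so far: 4)
  step 5: ref 4 -> HIT, frames=[4,3] (faults so far: 4)
  step 6: ref 3 -> HIT, frames=[4,3] (faults so far: 4)
  step 7: ref 2 -> FAULT, evict 4, frames=[2,3] (faults so far: 5)
  step 8: ref 3 -> HIT, frames=[2,3] (faults so far: 5)
  step 9: ref 3 -> HIT, frames=[2,3] (faults so far: 5)
  step 10: ref 3 -> HIT, frames=[2,3] (faults so far: 5)
  step 11: ref 1 -> FAULT, evict 2, frames=[1,3] (faults so far: 6)
  Optimal total faults: 6

Answer: 8 8 6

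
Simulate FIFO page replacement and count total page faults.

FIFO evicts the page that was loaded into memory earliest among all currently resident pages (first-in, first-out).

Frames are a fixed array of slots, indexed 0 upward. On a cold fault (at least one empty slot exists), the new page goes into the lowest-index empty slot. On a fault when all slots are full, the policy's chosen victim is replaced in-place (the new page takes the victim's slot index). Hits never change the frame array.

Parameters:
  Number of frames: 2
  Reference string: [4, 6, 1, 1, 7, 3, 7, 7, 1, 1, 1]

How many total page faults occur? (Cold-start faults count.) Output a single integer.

Step 0: ref 4 → FAULT, frames=[4,-]
Step 1: ref 6 → FAULT, frames=[4,6]
Step 2: ref 1 → FAULT (evict 4), frames=[1,6]
Step 3: ref 1 → HIT, frames=[1,6]
Step 4: ref 7 → FAULT (evict 6), frames=[1,7]
Step 5: ref 3 → FAULT (evict 1), frames=[3,7]
Step 6: ref 7 → HIT, frames=[3,7]
Step 7: ref 7 → HIT, frames=[3,7]
Step 8: ref 1 → FAULT (evict 7), frames=[3,1]
Step 9: ref 1 → HIT, frames=[3,1]
Step 10: ref 1 → HIT, frames=[3,1]
Total faults: 6

Answer: 6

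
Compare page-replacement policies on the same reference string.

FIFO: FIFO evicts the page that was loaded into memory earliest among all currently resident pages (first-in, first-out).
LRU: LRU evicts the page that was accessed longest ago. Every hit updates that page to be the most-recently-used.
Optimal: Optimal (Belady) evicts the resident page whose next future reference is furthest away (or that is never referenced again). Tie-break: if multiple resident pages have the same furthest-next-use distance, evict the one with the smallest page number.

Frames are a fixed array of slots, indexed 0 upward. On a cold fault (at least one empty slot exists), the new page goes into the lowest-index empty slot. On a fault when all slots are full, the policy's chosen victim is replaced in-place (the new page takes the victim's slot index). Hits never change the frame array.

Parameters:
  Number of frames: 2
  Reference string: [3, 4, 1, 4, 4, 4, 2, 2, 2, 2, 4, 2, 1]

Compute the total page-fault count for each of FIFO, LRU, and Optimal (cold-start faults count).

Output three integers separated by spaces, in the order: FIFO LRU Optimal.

Answer: 6 5 5

Derivation:
--- FIFO ---
  step 0: ref 3 -> FAULT, frames=[3,-] (faults so far: 1)
  step 1: ref 4 -> FAULT, frames=[3,4] (faults so far: 2)
  step 2: ref 1 -> FAULT, evict 3, frames=[1,4] (faults so far: 3)
  step 3: ref 4 -> HIT, frames=[1,4] (faults so far: 3)
  step 4: ref 4 -> HIT, frames=[1,4] (faults so far: 3)
  step 5: ref 4 -> HIT, frames=[1,4] (faults so far: 3)
  step 6: ref 2 -> FAULT, evict 4, frames=[1,2] (faults so far: 4)
  step 7: ref 2 -> HIT, frames=[1,2] (faults so far: 4)
  step 8: ref 2 -> HIT, frames=[1,2] (faults so far: 4)
  step 9: ref 2 -> HIT, frames=[1,2] (faults so far: 4)
  step 10: ref 4 -> FAULT, evict 1, frames=[4,2] (faults so far: 5)
  step 11: ref 2 -> HIT, frames=[4,2] (faults so far: 5)
  step 12: ref 1 -> FAULT, evict 2, frames=[4,1] (faults so far: 6)
  FIFO total faults: 6
--- LRU ---
  step 0: ref 3 -> FAULT, frames=[3,-] (faults so far: 1)
  step 1: ref 4 -> FAULT, frames=[3,4] (faults so far: 2)
  step 2: ref 1 -> FAULT, evict 3, frames=[1,4] (faults so far: 3)
  step 3: ref 4 -> HIT, frames=[1,4] (faults so far: 3)
  step 4: ref 4 -> HIT, frames=[1,4] (faults so far: 3)
  step 5: ref 4 -> HIT, frames=[1,4] (faults so far: 3)
  step 6: ref 2 -> FAULT, evict 1, frames=[2,4] (faults so far: 4)
  step 7: ref 2 -> HIT, frames=[2,4] (faults so far: 4)
  step 8: ref 2 -> HIT, frames=[2,4] (faults so far: 4)
  step 9: ref 2 -> HIT, frames=[2,4] (faults so far: 4)
  step 10: ref 4 -> HIT, frames=[2,4] (faults so far: 4)
  step 11: ref 2 -> HIT, frames=[2,4] (faults so far: 4)
  step 12: ref 1 -> FAULT, evict 4, frames=[2,1] (faults so far: 5)
  LRU total faults: 5
--- Optimal ---
  step 0: ref 3 -> FAULT, frames=[3,-] (faults so far: 1)
  step 1: ref 4 -> FAULT, frames=[3,4] (faults so far: 2)
  step 2: ref 1 -> FAULT, evict 3, frames=[1,4] (faults so far: 3)
  step 3: ref 4 -> HIT, frames=[1,4] (faults so far: 3)
  step 4: ref 4 -> HIT, frames=[1,4] (faults so far: 3)
  step 5: ref 4 -> HIT, frames=[1,4] (faults so far: 3)
  step 6: ref 2 -> FAULT, evict 1, frames=[2,4] (faults so far: 4)
  step 7: ref 2 -> HIT, frames=[2,4] (faults so far: 4)
  step 8: ref 2 -> HIT, frames=[2,4] (faults so far: 4)
  step 9: ref 2 -> HIT, frames=[2,4] (faults so far: 4)
  step 10: ref 4 -> HIT, frames=[2,4] (faults so far: 4)
  step 11: ref 2 -> HIT, frames=[2,4] (faults so far: 4)
  step 12: ref 1 -> FAULT, evict 2, frames=[1,4] (faults so far: 5)
  Optimal total faults: 5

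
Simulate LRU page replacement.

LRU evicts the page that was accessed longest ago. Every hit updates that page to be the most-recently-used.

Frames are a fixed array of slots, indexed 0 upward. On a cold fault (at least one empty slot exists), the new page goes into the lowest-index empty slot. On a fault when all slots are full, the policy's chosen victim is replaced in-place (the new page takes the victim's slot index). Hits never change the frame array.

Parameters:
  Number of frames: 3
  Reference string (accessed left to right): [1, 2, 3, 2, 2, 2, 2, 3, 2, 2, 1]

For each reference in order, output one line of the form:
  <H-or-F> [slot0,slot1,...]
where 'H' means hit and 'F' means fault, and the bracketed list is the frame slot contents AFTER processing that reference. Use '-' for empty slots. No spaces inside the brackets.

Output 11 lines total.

F [1,-,-]
F [1,2,-]
F [1,2,3]
H [1,2,3]
H [1,2,3]
H [1,2,3]
H [1,2,3]
H [1,2,3]
H [1,2,3]
H [1,2,3]
H [1,2,3]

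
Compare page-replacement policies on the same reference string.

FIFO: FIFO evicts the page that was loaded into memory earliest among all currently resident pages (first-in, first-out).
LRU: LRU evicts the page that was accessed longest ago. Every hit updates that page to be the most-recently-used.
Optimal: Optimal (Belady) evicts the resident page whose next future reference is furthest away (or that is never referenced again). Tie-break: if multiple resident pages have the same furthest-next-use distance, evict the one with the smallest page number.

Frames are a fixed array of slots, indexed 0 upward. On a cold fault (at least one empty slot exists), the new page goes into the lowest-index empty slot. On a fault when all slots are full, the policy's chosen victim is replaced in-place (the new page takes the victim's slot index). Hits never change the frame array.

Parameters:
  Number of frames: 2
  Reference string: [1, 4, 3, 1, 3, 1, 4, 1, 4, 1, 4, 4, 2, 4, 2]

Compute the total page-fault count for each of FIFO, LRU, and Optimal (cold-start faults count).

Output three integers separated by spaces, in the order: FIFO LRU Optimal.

Answer: 6 6 5

Derivation:
--- FIFO ---
  step 0: ref 1 -> FAULT, frames=[1,-] (faults so far: 1)
  step 1: ref 4 -> FAULT, frames=[1,4] (faults so far: 2)
  step 2: ref 3 -> FAULT, evict 1, frames=[3,4] (faults so far: 3)
  step 3: ref 1 -> FAULT, evict 4, frames=[3,1] (faults so far: 4)
  step 4: ref 3 -> HIT, frames=[3,1] (faults so far: 4)
  step 5: ref 1 -> HIT, frames=[3,1] (faults so far: 4)
  step 6: ref 4 -> FAULT, evict 3, frames=[4,1] (faults so far: 5)
  step 7: ref 1 -> HIT, frames=[4,1] (faults so far: 5)
  step 8: ref 4 -> HIT, frames=[4,1] (faults so far: 5)
  step 9: ref 1 -> HIT, frames=[4,1] (faults so far: 5)
  step 10: ref 4 -> HIT, frames=[4,1] (faults so far: 5)
  step 11: ref 4 -> HIT, frames=[4,1] (faults so far: 5)
  step 12: ref 2 -> FAULT, evict 1, frames=[4,2] (faults so far: 6)
  step 13: ref 4 -> HIT, frames=[4,2] (faults so far: 6)
  step 14: ref 2 -> HIT, frames=[4,2] (faults so far: 6)
  FIFO total faults: 6
--- LRU ---
  step 0: ref 1 -> FAULT, frames=[1,-] (faults so far: 1)
  step 1: ref 4 -> FAULT, frames=[1,4] (faults so far: 2)
  step 2: ref 3 -> FAULT, evict 1, frames=[3,4] (faults so far: 3)
  step 3: ref 1 -> FAULT, evict 4, frames=[3,1] (faults so far: 4)
  step 4: ref 3 -> HIT, frames=[3,1] (faults so far: 4)
  step 5: ref 1 -> HIT, frames=[3,1] (faults so far: 4)
  step 6: ref 4 -> FAULT, evict 3, frames=[4,1] (faults so far: 5)
  step 7: ref 1 -> HIT, frames=[4,1] (faults so far: 5)
  step 8: ref 4 -> HIT, frames=[4,1] (faults so far: 5)
  step 9: ref 1 -> HIT, frames=[4,1] (faults so far: 5)
  step 10: ref 4 -> HIT, frames=[4,1] (faults so far: 5)
  step 11: ref 4 -> HIT, frames=[4,1] (faults so far: 5)
  step 12: ref 2 -> FAULT, evict 1, frames=[4,2] (faults so far: 6)
  step 13: ref 4 -> HIT, frames=[4,2] (faults so far: 6)
  step 14: ref 2 -> HIT, frames=[4,2] (faults so far: 6)
  LRU total faults: 6
--- Optimal ---
  step 0: ref 1 -> FAULT, frames=[1,-] (faults so far: 1)
  step 1: ref 4 -> FAULT, frames=[1,4] (faults so far: 2)
  step 2: ref 3 -> FAULT, evict 4, frames=[1,3] (faults so far: 3)
  step 3: ref 1 -> HIT, frames=[1,3] (faults so far: 3)
  step 4: ref 3 -> HIT, frames=[1,3] (faults so far: 3)
  step 5: ref 1 -> HIT, frames=[1,3] (faults so far: 3)
  step 6: ref 4 -> FAULT, evict 3, frames=[1,4] (faults so far: 4)
  step 7: ref 1 -> HIT, frames=[1,4] (faults so far: 4)
  step 8: ref 4 -> HIT, frames=[1,4] (faults so far: 4)
  step 9: ref 1 -> HIT, frames=[1,4] (faults so far: 4)
  step 10: ref 4 -> HIT, frames=[1,4] (faults so far: 4)
  step 11: ref 4 -> HIT, frames=[1,4] (faults so far: 4)
  step 12: ref 2 -> FAULT, evict 1, frames=[2,4] (faults so far: 5)
  step 13: ref 4 -> HIT, frames=[2,4] (faults so far: 5)
  step 14: ref 2 -> HIT, frames=[2,4] (faults so far: 5)
  Optimal total faults: 5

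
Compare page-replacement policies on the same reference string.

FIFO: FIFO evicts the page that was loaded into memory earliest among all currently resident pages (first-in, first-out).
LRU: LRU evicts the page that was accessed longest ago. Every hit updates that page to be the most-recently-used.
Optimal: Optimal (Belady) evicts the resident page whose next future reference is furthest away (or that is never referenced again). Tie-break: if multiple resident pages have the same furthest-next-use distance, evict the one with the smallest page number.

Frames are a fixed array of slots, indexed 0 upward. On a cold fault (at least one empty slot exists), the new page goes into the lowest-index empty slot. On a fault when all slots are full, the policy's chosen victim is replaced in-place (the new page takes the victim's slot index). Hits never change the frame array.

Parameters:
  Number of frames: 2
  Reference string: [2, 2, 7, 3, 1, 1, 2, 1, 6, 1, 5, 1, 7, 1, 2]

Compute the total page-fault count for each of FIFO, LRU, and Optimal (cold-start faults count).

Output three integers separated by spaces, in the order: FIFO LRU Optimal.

--- FIFO ---
  step 0: ref 2 -> FAULT, frames=[2,-] (faults so far: 1)
  step 1: ref 2 -> HIT, frames=[2,-] (faults so far: 1)
  step 2: ref 7 -> FAULT, frames=[2,7] (faults so far: 2)
  step 3: ref 3 -> FAULT, evict 2, frames=[3,7] (faults so far: 3)
  step 4: ref 1 -> FAULT, evict 7, frames=[3,1] (faults so far: 4)
  step 5: ref 1 -> HIT, frames=[3,1] (faults so far: 4)
  step 6: ref 2 -> FAULT, evict 3, frames=[2,1] (faults so far: 5)
  step 7: ref 1 -> HIT, frames=[2,1] (faults so far: 5)
  step 8: ref 6 -> FAULT, evict 1, frames=[2,6] (faults so far: 6)
  step 9: ref 1 -> FAULT, evict 2, frames=[1,6] (faults so far: 7)
  step 10: ref 5 -> FAULT, evict 6, frames=[1,5] (faults so far: 8)
  step 11: ref 1 -> HIT, frames=[1,5] (faults so far: 8)
  step 12: ref 7 -> FAULT, evict 1, frames=[7,5] (faults so far: 9)
  step 13: ref 1 -> FAULT, evict 5, frames=[7,1] (faults so far: 10)
  step 14: ref 2 -> FAULT, evict 7, frames=[2,1] (faults so far: 11)
  FIFO total faults: 11
--- LRU ---
  step 0: ref 2 -> FAULT, frames=[2,-] (faults so far: 1)
  step 1: ref 2 -> HIT, frames=[2,-] (faults so far: 1)
  step 2: ref 7 -> FAULT, frames=[2,7] (faults so far: 2)
  step 3: ref 3 -> FAULT, evict 2, frames=[3,7] (faults so far: 3)
  step 4: ref 1 -> FAULT, evict 7, frames=[3,1] (faults so far: 4)
  step 5: ref 1 -> HIT, frames=[3,1] (faults so far: 4)
  step 6: ref 2 -> FAULT, evict 3, frames=[2,1] (faults so far: 5)
  step 7: ref 1 -> HIT, frames=[2,1] (faults so far: 5)
  step 8: ref 6 -> FAULT, evict 2, frames=[6,1] (faults so far: 6)
  step 9: ref 1 -> HIT, frames=[6,1] (faults so far: 6)
  step 10: ref 5 -> FAULT, evict 6, frames=[5,1] (faults so far: 7)
  step 11: ref 1 -> HIT, frames=[5,1] (faults so far: 7)
  step 12: ref 7 -> FAULT, evict 5, frames=[7,1] (faults so far: 8)
  step 13: ref 1 -> HIT, frames=[7,1] (faults so far: 8)
  step 14: ref 2 -> FAULT, evict 7, frames=[2,1] (faults so far: 9)
  LRU total faults: 9
--- Optimal ---
  step 0: ref 2 -> FAULT, frames=[2,-] (faults so far: 1)
  step 1: ref 2 -> HIT, frames=[2,-] (faults so far: 1)
  step 2: ref 7 -> FAULT, frames=[2,7] (faults so far: 2)
  step 3: ref 3 -> FAULT, evict 7, frames=[2,3] (faults so far: 3)
  step 4: ref 1 -> FAULT, evict 3, frames=[2,1] (faults so far: 4)
  step 5: ref 1 -> HIT, frames=[2,1] (faults so far: 4)
  step 6: ref 2 -> HIT, frames=[2,1] (faults so far: 4)
  step 7: ref 1 -> HIT, frames=[2,1] (faults so far: 4)
  step 8: ref 6 -> FAULT, evict 2, frames=[6,1] (faults so far: 5)
  step 9: ref 1 -> HIT, frames=[6,1] (faults so far: 5)
  step 10: ref 5 -> FAULT, evict 6, frames=[5,1] (faults so far: 6)
  step 11: ref 1 -> HIT, frames=[5,1] (faults so far: 6)
  step 12: ref 7 -> FAULT, evict 5, frames=[7,1] (faults so far: 7)
  step 13: ref 1 -> HIT, frames=[7,1] (faults so far: 7)
  step 14: ref 2 -> FAULT, evict 1, frames=[7,2] (faults so far: 8)
  Optimal total faults: 8

Answer: 11 9 8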